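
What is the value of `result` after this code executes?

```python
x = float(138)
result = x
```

x = 138.0; result = 138.0

138.0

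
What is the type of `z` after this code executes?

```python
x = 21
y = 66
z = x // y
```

int // int = int

int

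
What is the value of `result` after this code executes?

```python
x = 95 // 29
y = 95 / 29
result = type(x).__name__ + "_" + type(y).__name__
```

x is int; y is float; result = 'int_float'

'int_float'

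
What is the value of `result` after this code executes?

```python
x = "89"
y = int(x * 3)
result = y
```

x = '89'; y = 898989; result = 898989

898989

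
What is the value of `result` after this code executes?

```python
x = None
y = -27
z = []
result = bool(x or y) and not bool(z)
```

x = None; y = -27; z = []; result = True

True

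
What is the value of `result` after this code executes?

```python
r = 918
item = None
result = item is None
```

r = 918; item = None; result = True

True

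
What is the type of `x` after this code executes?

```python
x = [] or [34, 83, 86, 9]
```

'or' returns first truthy value (list)

list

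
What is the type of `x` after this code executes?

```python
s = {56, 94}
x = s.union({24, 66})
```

set.union() returns a new set

set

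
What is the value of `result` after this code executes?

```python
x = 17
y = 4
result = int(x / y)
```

x = 17; y = 4; result = 4

4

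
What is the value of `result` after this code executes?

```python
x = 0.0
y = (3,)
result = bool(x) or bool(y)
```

x = 0.0; y = (3,); result = True

True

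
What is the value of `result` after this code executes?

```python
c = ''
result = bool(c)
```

c = ''; result = False

False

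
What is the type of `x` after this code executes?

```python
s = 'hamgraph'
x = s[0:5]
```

Slicing a str returns str

str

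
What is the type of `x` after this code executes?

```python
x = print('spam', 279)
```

print() returns None

NoneType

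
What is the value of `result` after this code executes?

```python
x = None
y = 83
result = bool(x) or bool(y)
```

x = None; y = 83; result = True

True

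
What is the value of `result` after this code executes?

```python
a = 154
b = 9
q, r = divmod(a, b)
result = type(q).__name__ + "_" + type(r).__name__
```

a is int; b is int; q is int; r is int; result = 'int_int'

'int_int'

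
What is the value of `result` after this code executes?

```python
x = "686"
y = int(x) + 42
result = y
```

x = '686'; y = 728; result = 728

728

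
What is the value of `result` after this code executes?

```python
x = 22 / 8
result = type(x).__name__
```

x is float; result = 'float'

'float'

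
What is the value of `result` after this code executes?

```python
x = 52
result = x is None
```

x = 52; result = False

False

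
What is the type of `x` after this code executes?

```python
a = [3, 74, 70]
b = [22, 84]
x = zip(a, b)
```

zip() returns a zip object

zip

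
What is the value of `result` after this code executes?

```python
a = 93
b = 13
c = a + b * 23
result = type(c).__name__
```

a is int; b is int; c is int; result = 'int'

'int'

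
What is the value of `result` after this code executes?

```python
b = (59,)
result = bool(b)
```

b = (59,); result = True

True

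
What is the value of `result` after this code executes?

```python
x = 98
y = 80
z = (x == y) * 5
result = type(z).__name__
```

x is int; y is int; z is int; result = 'int'

'int'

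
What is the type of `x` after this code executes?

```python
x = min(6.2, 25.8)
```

min() of floats returns float

float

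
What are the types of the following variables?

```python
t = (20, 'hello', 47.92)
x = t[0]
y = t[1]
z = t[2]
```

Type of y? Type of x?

tuple[1] is str; tuple[0] is int

str, int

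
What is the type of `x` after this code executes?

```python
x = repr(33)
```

repr() returns str

str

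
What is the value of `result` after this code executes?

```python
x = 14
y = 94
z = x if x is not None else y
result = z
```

x = 14; y = 94; z = 14; result = 14

14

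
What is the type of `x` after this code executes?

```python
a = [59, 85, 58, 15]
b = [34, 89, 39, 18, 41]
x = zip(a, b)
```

zip() returns a zip object

zip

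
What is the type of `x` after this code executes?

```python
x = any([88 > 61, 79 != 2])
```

any() returns bool

bool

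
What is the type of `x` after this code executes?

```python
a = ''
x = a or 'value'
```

'or' returns first truthy value (str)

str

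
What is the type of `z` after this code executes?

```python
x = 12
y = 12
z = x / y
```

int / int = float

float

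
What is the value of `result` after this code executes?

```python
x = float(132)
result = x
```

x = 132.0; result = 132.0

132.0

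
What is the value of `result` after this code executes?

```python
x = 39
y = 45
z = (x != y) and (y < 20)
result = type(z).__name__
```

x is int; y is int; z is bool; result = 'bool'

'bool'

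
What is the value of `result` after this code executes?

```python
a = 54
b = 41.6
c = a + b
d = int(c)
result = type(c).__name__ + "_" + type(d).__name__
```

a is int; b is float; c is float; d is int; result = 'float_int'

'float_int'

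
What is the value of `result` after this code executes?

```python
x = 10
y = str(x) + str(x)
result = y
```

x = 10; y = '1010'; result = '1010'

'1010'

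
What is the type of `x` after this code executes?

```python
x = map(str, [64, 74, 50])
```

map() returns a map object

map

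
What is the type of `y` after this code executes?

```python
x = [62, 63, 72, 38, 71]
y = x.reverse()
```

list.reverse() returns None

NoneType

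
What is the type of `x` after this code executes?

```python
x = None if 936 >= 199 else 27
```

936 >= 199 is True, so the if branch is taken

NoneType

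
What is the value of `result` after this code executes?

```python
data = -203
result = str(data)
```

data = -203; result = '-203'

'-203'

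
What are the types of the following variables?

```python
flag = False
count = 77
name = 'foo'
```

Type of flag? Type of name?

flag is assigned the constant False, which has type bool; name is assigned a quoted string literal, so it is a str

bool, str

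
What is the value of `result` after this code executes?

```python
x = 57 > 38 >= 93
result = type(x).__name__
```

x is bool; result = 'bool'

'bool'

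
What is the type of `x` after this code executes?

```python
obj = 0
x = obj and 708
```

'and' returns first falsy value (0 is int)

int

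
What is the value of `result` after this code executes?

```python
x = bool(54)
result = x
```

x = True; result = True

True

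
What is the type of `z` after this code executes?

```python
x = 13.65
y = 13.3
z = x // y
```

float // float = float

float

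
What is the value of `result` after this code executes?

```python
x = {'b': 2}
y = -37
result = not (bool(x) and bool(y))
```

x = {'b': 2}; y = -37; result = False

False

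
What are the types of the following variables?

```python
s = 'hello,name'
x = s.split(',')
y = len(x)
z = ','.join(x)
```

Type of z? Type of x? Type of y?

str.join() returns str; str.split() returns list; len() returns int

str, list, int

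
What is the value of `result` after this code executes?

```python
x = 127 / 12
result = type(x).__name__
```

x is float; result = 'float'

'float'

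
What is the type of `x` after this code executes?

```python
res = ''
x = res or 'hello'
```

'or' returns first truthy value (str)

str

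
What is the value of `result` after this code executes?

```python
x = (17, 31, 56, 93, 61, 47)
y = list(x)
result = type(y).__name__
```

x is tuple; y is list; result = 'list'

'list'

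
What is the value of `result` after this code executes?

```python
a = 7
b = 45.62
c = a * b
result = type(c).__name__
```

a is int; b is float; c is float; result = 'float'

'float'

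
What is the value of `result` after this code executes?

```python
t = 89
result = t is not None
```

t = 89; result = True

True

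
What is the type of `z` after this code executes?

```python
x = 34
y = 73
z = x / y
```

int / int = float

float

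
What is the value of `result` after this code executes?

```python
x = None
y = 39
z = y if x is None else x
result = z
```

x = None; y = 39; z = 39; result = 39

39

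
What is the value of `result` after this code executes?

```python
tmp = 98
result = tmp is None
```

tmp = 98; result = False

False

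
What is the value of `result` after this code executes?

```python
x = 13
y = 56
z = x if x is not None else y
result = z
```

x = 13; y = 56; z = 13; result = 13

13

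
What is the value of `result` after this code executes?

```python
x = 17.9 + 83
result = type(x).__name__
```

x is float; result = 'float'

'float'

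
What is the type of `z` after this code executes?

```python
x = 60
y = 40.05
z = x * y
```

int * float = float

float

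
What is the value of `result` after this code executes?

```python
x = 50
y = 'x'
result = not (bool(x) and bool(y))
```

x = 50; y = 'x'; result = False

False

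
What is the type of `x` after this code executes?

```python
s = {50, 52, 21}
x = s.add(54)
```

set.add() returns None (mutates in place)

NoneType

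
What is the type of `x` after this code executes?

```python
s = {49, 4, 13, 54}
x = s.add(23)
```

set.add() returns None (mutates in place)

NoneType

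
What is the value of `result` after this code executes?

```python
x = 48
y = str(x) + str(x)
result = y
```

x = 48; y = '4848'; result = '4848'

'4848'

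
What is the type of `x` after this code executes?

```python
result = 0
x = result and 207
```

'and' returns first falsy value (0 is int)

int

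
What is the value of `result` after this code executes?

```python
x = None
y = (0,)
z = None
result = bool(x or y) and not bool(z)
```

x = None; y = (0,); z = None; result = True

True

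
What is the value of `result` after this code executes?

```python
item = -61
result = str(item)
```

item = -61; result = '-61'

'-61'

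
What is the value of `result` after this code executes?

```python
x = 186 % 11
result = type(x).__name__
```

x is int; result = 'int'

'int'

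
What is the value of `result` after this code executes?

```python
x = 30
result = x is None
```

x = 30; result = False

False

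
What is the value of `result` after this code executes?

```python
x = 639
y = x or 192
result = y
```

x = 639; y = 639; result = 639

639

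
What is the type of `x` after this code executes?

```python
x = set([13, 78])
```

set() constructor returns set

set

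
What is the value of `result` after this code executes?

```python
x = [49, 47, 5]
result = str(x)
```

x = [49, 47, 5]; result = '[49, 47, 5]'

'[49, 47, 5]'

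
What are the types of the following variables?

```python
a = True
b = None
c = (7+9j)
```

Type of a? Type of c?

a is assigned the constant True, which has type bool; c is assigned (7+9j), an int plus an imaginary literal (j suffix), which evaluates to complex

bool, complex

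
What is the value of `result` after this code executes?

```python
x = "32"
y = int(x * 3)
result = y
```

x = '32'; y = 323232; result = 323232

323232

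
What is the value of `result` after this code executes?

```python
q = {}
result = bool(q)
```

q = {}; result = False

False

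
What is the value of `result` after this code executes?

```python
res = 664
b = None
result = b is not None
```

res = 664; b = None; result = False

False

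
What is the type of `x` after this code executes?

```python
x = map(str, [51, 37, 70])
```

map() returns a map object

map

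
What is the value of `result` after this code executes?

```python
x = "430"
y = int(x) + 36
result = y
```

x = '430'; y = 466; result = 466

466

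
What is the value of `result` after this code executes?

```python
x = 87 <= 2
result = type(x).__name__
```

x is bool; result = 'bool'

'bool'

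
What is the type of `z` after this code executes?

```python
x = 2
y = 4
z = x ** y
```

positive int ** positive int = int

int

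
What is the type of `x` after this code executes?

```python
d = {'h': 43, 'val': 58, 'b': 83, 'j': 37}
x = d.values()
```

.values() returns dict_values view

dict_values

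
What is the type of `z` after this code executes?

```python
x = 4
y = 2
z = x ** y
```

positive int ** positive int = int

int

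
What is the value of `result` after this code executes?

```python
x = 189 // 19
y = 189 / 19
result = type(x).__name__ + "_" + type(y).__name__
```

x is int; y is float; result = 'int_float'

'int_float'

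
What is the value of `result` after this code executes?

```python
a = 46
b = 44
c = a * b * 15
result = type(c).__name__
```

a is int; b is int; c is int; result = 'int'

'int'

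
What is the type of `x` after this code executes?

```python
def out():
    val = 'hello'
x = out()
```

Function without return returns None

NoneType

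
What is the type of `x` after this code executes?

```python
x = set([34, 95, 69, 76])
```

set() constructor returns set

set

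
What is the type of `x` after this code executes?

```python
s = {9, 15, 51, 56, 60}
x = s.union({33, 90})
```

set.union() returns a new set

set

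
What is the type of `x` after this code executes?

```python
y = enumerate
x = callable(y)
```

callable() returns bool

bool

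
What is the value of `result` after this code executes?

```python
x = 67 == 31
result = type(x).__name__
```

x is bool; result = 'bool'

'bool'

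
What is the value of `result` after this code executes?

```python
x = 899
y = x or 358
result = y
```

x = 899; y = 899; result = 899

899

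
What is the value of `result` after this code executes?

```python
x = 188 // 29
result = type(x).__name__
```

x is int; result = 'int'

'int'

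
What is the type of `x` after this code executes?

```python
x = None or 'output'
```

'or' with None returns the other truthy value (str)

str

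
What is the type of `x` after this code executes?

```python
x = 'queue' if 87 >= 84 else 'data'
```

Both branches of conditional are str

str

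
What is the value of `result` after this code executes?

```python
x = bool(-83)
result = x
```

x = True; result = True

True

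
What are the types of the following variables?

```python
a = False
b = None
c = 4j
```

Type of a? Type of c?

a is assigned the constant False, which has type bool; c is assigned 4j, an imaginary literal (j suffix), which has type complex

bool, complex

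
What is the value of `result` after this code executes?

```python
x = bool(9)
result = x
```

x = True; result = True

True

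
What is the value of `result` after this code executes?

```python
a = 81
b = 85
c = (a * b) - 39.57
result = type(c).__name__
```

a is int; b is int; c is float; result = 'float'

'float'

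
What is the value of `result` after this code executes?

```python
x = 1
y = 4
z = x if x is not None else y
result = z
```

x = 1; y = 4; z = 1; result = 1

1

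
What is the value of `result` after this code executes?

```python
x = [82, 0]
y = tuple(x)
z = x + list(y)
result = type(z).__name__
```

x is list; y is tuple; z is list; result = 'list'

'list'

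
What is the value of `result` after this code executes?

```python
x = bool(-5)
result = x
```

x = True; result = True

True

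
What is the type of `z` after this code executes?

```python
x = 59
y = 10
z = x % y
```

int % int = int

int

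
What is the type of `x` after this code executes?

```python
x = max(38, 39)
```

max() of ints returns int

int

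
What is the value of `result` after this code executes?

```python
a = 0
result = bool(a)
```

a = 0; result = False

False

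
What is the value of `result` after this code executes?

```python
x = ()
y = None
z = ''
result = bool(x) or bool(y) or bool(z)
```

x = (); y = None; z = ''; result = False

False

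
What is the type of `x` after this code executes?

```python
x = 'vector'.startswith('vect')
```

str.startswith() returns bool

bool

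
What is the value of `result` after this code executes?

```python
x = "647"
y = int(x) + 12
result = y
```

x = '647'; y = 659; result = 659

659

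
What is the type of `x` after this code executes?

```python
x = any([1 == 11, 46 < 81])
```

any() returns bool

bool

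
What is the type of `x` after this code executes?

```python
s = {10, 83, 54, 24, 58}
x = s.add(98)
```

set.add() returns None (mutates in place)

NoneType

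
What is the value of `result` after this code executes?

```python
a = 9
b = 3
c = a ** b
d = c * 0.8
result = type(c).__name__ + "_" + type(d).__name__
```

a is int; b is int; c is int; d is float; result = 'int_float'

'int_float'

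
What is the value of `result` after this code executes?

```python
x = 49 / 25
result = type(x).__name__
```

x is float; result = 'float'

'float'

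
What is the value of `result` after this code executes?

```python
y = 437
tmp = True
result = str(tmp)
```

y = 437; tmp = True; result = 'True'

'True'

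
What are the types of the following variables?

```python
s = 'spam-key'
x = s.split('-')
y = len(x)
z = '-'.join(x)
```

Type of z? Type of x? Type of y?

str.join() returns str; str.split() returns list; len() returns int

str, list, int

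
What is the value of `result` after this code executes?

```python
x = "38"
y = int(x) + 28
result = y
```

x = '38'; y = 66; result = 66

66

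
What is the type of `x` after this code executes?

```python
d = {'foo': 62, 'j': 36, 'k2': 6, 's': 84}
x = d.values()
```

.values() returns dict_values view

dict_values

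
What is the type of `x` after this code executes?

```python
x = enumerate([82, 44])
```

enumerate() returns an enumerate object

enumerate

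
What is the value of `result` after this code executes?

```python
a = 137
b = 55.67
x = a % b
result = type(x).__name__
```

a is int; b is float; x is float; result = 'float'

'float'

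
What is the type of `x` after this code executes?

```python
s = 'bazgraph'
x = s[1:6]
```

Slicing a str returns str

str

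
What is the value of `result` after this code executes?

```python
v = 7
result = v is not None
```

v = 7; result = True

True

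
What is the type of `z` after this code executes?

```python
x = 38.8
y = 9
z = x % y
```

float % int = float

float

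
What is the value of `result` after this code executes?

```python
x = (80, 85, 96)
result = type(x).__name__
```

x is tuple; result = 'tuple'

'tuple'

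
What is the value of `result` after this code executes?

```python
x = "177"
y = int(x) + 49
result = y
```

x = '177'; y = 226; result = 226

226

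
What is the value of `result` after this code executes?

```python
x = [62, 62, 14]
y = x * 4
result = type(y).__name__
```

x is list; y is list; result = 'list'

'list'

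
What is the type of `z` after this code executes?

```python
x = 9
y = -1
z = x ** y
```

int ** negative = float

float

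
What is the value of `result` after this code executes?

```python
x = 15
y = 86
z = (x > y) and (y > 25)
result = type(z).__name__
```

x is int; y is int; z is bool; result = 'bool'

'bool'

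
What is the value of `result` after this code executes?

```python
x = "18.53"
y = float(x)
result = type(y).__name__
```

x is str; y is float; result = 'float'

'float'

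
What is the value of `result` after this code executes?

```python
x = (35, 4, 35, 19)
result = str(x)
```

x = (35, 4, 35, 19); result = '(35, 4, 35, 19)'

'(35, 4, 35, 19)'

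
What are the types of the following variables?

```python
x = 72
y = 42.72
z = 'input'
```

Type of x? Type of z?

x is assigned a bare integer (no decimal point), so it is an int; z is assigned a quoted string literal, so it is a str

int, str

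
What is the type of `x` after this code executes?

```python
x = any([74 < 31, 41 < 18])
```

any() returns bool

bool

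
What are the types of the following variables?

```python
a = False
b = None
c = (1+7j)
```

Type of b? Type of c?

b is assigned None, whose type is NoneType; c is assigned (1+7j), an int plus an imaginary literal (j suffix), which evaluates to complex

NoneType, complex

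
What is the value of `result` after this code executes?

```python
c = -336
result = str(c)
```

c = -336; result = '-336'

'-336'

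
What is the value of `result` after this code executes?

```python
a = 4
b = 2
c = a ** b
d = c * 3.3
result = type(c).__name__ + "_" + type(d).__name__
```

a is int; b is int; c is int; d is float; result = 'int_float'

'int_float'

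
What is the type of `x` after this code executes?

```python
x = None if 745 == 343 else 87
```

745 == 343 is False, so the else branch is taken

int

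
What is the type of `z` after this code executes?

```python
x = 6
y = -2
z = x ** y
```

int ** negative = float

float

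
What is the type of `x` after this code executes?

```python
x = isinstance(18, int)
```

isinstance() returns bool

bool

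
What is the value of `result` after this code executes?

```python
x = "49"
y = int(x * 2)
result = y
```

x = '49'; y = 4949; result = 4949

4949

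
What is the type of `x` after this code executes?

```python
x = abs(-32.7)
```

abs() of float returns float

float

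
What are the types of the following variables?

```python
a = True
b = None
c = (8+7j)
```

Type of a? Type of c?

a is assigned the constant True, which has type bool; c is assigned (8+7j), an int plus an imaginary literal (j suffix), which evaluates to complex

bool, complex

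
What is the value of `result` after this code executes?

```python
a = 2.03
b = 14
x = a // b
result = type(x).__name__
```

a is float; b is int; x is float; result = 'float'

'float'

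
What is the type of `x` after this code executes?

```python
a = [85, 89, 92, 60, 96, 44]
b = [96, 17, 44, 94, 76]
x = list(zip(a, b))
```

list(zip()) returns a list of tuples

list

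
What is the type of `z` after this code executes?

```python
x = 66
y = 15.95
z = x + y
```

int + float = float

float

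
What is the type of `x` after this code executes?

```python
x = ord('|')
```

ord() returns int (code point)

int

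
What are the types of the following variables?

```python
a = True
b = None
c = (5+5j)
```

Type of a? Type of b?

a is assigned the constant True, which has type bool; b is assigned None, whose type is NoneType

bool, NoneType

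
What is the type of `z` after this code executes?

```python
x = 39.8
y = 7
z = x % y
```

float % int = float

float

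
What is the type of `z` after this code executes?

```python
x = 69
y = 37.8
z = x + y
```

int + float = float

float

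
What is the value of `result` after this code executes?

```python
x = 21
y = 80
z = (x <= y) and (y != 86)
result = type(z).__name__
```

x is int; y is int; z is bool; result = 'bool'

'bool'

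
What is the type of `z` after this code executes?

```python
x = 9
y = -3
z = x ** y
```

int ** negative = float

float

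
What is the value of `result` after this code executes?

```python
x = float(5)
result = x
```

x = 5.0; result = 5.0

5.0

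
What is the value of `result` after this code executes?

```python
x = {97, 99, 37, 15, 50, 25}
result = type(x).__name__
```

x is set; result = 'set'

'set'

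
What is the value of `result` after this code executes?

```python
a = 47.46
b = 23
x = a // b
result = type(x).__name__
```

a is float; b is int; x is float; result = 'float'

'float'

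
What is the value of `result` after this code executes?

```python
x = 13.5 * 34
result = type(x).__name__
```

x is float; result = 'float'

'float'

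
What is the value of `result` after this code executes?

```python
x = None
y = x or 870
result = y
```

x = None; y = 870; result = 870

870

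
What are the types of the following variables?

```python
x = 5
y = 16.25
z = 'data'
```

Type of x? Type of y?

x is assigned a bare integer (no decimal point), so it is an int; y is assigned a number with a decimal point, so it is a float

int, float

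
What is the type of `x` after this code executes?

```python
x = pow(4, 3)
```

pow(int, int) returns int

int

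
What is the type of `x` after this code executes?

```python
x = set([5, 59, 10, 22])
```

set() constructor returns set

set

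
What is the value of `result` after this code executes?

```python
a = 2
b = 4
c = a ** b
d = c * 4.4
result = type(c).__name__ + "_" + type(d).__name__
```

a is int; b is int; c is int; d is float; result = 'int_float'

'int_float'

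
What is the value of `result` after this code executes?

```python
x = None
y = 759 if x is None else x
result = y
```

x = None; y = 759; result = 759

759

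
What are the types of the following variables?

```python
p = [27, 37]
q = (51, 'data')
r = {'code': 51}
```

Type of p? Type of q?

p is assigned a list literal (square brackets); q is assigned a tuple (parenthesized, comma-separated values)

list, tuple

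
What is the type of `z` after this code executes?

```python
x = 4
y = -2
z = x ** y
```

int ** negative = float

float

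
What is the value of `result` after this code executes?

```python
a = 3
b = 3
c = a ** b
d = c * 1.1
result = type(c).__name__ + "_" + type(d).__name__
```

a is int; b is int; c is int; d is float; result = 'int_float'

'int_float'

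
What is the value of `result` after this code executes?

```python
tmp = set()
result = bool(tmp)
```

tmp = set(); result = False

False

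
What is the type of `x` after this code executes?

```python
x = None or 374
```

'or' with None returns the other truthy value

int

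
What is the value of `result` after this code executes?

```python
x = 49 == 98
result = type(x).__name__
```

x is bool; result = 'bool'

'bool'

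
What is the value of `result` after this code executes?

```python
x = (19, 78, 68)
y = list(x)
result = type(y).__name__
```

x is tuple; y is list; result = 'list'

'list'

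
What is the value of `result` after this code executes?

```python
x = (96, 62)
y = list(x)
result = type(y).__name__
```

x is tuple; y is list; result = 'list'

'list'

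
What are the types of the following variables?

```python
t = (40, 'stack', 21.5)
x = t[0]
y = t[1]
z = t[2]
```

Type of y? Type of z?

tuple[1] is str; tuple[2] is float

str, float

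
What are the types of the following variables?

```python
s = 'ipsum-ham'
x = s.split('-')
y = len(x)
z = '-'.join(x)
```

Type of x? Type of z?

str.split() returns list; str.join() returns str

list, str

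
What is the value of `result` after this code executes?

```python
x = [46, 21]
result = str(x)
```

x = [46, 21]; result = '[46, 21]'

'[46, 21]'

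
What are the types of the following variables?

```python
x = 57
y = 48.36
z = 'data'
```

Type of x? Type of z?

x is assigned a bare integer (no decimal point), so it is an int; z is assigned a quoted string literal, so it is a str

int, str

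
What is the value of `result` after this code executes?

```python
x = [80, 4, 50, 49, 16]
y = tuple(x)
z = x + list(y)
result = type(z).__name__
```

x is list; y is tuple; z is list; result = 'list'

'list'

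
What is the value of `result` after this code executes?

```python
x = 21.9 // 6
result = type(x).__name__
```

x is float; result = 'float'

'float'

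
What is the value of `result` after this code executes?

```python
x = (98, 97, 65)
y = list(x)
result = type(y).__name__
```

x is tuple; y is list; result = 'list'

'list'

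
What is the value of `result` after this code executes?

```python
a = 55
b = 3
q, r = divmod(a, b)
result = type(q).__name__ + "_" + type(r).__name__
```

a is int; b is int; q is int; r is int; result = 'int_int'

'int_int'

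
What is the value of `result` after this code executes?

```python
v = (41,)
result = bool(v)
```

v = (41,); result = True

True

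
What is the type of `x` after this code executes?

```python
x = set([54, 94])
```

set() constructor returns set

set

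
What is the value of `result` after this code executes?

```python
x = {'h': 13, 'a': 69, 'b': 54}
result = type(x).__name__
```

x is dict; result = 'dict'

'dict'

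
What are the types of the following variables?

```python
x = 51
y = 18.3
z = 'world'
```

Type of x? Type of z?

x is assigned a bare integer (no decimal point), so it is an int; z is assigned a quoted string literal, so it is a str

int, str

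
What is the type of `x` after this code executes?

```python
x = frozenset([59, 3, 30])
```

frozenset() returns frozenset

frozenset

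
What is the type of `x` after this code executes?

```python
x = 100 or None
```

'or' returns first truthy value

int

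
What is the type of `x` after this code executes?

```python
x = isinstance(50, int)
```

isinstance() returns bool

bool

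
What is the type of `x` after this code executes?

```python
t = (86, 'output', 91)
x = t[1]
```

Index 1 of tuple is a str literal

str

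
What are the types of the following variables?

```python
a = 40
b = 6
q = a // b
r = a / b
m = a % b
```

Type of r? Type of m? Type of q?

/ returns float; % of ints returns int; // returns int

float, int, int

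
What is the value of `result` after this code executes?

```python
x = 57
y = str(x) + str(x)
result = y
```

x = 57; y = '5757'; result = '5757'

'5757'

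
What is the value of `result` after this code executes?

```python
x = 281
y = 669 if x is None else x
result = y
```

x = 281; y = 281; result = 281

281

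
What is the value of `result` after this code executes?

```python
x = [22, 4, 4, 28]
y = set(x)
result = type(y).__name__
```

x is list; y is set; result = 'set'

'set'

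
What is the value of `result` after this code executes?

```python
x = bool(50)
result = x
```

x = True; result = True

True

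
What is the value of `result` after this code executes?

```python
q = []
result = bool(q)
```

q = []; result = False

False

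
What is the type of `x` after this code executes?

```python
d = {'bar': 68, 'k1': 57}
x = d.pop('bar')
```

dict.pop() returns the value

int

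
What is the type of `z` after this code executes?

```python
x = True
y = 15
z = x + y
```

bool + int = int (bool is subclass of int)

int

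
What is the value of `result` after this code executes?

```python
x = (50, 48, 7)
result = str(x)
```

x = (50, 48, 7); result = '(50, 48, 7)'

'(50, 48, 7)'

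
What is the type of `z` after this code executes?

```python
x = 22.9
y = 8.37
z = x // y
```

float // float = float

float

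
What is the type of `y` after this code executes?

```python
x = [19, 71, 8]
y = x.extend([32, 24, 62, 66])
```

list.extend() returns None

NoneType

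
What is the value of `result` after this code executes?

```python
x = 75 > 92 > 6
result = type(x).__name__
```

x is bool; result = 'bool'

'bool'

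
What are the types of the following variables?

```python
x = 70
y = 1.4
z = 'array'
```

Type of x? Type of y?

x is assigned a bare integer (no decimal point), so it is an int; y is assigned a number with a decimal point, so it is a float

int, float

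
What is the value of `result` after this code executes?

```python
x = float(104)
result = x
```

x = 104.0; result = 104.0

104.0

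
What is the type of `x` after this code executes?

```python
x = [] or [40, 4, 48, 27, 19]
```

'or' returns first truthy value (list)

list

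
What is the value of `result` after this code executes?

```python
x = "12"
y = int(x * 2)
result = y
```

x = '12'; y = 1212; result = 1212

1212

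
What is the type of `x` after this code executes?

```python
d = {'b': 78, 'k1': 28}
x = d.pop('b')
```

dict.pop() returns the value

int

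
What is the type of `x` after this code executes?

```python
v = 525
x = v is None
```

'is' comparison returns bool

bool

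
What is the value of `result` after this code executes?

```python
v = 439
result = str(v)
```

v = 439; result = '439'

'439'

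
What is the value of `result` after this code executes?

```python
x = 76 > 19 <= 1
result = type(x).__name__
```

x is bool; result = 'bool'

'bool'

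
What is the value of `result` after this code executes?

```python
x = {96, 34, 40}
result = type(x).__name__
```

x is set; result = 'set'

'set'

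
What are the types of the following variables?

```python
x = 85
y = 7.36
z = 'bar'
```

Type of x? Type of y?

x is assigned a bare integer (no decimal point), so it is an int; y is assigned a number with a decimal point, so it is a float

int, float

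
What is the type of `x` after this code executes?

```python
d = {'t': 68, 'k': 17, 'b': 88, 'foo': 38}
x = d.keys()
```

.keys() returns dict_keys view

dict_keys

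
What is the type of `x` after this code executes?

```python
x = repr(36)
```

repr() returns str

str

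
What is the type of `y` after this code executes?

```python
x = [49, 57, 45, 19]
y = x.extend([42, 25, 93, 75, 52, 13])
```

list.extend() returns None

NoneType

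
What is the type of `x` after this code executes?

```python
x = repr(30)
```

repr() returns str

str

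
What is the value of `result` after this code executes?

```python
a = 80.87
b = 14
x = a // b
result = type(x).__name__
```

a is float; b is int; x is float; result = 'float'

'float'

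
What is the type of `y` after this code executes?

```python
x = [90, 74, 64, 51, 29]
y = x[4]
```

Indexing list[int] returns int

int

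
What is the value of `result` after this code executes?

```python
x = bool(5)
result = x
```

x = True; result = True

True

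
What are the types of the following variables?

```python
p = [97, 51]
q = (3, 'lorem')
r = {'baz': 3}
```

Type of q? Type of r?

q is assigned a tuple (parenthesized, comma-separated values); r is assigned a dict literal ({key: value})

tuple, dict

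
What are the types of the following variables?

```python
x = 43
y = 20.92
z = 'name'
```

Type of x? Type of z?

x is assigned a bare integer (no decimal point), so it is an int; z is assigned a quoted string literal, so it is a str

int, str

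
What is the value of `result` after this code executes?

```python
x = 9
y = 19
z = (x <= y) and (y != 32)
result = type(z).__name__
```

x is int; y is int; z is bool; result = 'bool'

'bool'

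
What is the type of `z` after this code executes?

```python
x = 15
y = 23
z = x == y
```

Equality comparison returns bool

bool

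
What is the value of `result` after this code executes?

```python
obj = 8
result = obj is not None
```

obj = 8; result = True

True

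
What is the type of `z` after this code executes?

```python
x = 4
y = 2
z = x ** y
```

positive int ** positive int = int

int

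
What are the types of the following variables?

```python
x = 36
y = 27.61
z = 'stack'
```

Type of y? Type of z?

y is assigned a number with a decimal point, so it is a float; z is assigned a quoted string literal, so it is a str

float, str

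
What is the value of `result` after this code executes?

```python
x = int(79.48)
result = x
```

x = 79; result = 79

79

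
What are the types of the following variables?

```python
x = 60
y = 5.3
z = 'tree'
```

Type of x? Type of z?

x is assigned a bare integer (no decimal point), so it is an int; z is assigned a quoted string literal, so it is a str

int, str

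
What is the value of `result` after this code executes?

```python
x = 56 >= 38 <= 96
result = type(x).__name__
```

x is bool; result = 'bool'

'bool'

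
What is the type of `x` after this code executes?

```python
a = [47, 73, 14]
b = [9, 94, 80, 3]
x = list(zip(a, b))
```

list(zip()) returns a list of tuples

list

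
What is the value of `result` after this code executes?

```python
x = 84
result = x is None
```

x = 84; result = False

False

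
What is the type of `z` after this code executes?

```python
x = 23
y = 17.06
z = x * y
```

int * float = float

float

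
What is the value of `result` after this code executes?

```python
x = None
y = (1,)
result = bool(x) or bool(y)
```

x = None; y = (1,); result = True

True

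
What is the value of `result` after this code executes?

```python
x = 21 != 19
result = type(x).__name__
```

x is bool; result = 'bool'

'bool'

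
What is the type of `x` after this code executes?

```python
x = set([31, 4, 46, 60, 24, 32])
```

set() constructor returns set

set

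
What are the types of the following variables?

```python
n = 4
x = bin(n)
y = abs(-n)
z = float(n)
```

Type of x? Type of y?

bin() returns str; abs() of int returns int

str, int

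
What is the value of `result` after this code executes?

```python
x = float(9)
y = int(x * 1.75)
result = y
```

x = 9.0; y = 15; result = 15

15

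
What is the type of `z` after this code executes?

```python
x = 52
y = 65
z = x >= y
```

Comparison returns bool

bool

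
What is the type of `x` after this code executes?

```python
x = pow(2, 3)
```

pow(int, int) returns int

int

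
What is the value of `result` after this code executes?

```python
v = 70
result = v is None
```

v = 70; result = False

False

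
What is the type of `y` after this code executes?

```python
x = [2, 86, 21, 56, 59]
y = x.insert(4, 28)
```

list.insert() returns None

NoneType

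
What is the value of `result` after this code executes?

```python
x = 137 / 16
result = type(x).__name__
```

x is float; result = 'float'

'float'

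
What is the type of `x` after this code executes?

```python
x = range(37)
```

range() returns a range object

range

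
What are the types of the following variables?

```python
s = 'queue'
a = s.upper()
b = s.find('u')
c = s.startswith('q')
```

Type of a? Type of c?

upper() returns str; startswith() returns bool

str, bool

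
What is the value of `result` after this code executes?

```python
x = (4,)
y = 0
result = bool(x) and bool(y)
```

x = (4,); y = 0; result = False

False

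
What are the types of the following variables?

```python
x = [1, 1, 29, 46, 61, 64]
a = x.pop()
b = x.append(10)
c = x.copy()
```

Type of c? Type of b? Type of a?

copy() returns list; append() returns None; pop() returns element

list, NoneType, int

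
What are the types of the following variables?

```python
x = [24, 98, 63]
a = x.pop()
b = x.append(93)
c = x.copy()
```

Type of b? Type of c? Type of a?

append() returns None; copy() returns list; pop() returns element

NoneType, list, int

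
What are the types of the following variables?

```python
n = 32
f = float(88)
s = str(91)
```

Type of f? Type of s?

f is assigned the result of calling float(), which returns a float; s is assigned the result of calling str(), which returns a str

float, str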